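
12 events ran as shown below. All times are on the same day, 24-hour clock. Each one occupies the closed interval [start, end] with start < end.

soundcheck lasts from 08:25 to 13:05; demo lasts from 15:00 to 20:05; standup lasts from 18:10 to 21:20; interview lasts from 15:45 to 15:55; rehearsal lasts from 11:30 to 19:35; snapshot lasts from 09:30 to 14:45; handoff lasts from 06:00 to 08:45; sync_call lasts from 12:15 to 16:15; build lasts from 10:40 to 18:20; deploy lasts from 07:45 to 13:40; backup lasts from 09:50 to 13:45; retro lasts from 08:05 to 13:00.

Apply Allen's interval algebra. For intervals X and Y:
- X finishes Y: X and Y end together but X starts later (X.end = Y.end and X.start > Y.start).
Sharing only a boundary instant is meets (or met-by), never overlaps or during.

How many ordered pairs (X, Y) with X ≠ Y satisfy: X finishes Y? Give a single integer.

0

Checking all 132 ordered pairs for relation 'finishes'; matching pairs in alphabetical order:
No pair satisfies it.
Count: 0.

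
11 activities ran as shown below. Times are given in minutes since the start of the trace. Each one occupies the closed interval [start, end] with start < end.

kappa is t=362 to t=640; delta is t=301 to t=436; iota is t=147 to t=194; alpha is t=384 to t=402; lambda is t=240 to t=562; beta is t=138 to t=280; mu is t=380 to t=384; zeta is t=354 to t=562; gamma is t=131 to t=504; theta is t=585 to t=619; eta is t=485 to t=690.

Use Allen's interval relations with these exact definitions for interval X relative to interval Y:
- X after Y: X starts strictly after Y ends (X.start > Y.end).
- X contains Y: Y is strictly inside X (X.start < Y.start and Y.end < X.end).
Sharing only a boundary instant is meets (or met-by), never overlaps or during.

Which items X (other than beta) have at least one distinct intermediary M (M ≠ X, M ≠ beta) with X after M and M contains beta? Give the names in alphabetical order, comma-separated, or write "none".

theta

Target beta = [t=138, t=280].
Intermediaries M with M contains beta: gamma.
Via gamma — items with X after gamma: theta.
Union: theta.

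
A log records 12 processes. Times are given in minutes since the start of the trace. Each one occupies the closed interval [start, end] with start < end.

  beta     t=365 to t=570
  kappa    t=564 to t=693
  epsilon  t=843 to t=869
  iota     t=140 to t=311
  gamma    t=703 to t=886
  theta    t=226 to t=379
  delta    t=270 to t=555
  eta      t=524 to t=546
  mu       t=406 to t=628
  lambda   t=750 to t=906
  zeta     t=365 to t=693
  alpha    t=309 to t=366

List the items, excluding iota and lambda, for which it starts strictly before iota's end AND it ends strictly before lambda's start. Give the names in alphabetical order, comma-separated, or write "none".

alpha, delta, theta

Conditions: its start is strictly before iota's end (X.start < t=311) AND its end is strictly before lambda's start (X.end < t=750).
alpha: start t=309 < t=311? ✓; end t=366 < t=750? ✓ → yes.
beta: start t=365 < t=311? ✗; end t=570 < t=750? ✓ → no.
delta: start t=270 < t=311? ✓; end t=555 < t=750? ✓ → yes.
epsilon: start t=843 < t=311? ✗; end t=869 < t=750? ✗ → no.
eta: start t=524 < t=311? ✗; end t=546 < t=750? ✓ → no.
gamma: start t=703 < t=311? ✗; end t=886 < t=750? ✗ → no.
kappa: start t=564 < t=311? ✗; end t=693 < t=750? ✓ → no.
mu: start t=406 < t=311? ✗; end t=628 < t=750? ✓ → no.
theta: start t=226 < t=311? ✓; end t=379 < t=750? ✓ → yes.
zeta: start t=365 < t=311? ✗; end t=693 < t=750? ✓ → no.
Result: alpha, delta, theta.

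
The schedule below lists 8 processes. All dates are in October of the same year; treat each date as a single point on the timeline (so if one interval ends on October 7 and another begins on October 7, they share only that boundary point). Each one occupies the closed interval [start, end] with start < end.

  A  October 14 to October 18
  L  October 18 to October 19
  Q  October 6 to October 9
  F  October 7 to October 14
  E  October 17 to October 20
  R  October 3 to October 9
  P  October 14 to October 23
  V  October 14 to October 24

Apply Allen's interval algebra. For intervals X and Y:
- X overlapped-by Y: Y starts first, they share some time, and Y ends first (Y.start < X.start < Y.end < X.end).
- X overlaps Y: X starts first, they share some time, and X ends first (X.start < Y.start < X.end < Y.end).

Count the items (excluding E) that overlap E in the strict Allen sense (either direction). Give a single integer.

1

Target E = [October 17, October 20].
A [October 14, October 18] → overlaps → counts.
F [October 7, October 14] → before → no.
L [October 18, October 19] → during → no.
P [October 14, October 23] → contains → no.
Q [October 6, October 9] → before → no.
R [October 3, October 9] → before → no.
V [October 14, October 24] → contains → no.
Total: 1.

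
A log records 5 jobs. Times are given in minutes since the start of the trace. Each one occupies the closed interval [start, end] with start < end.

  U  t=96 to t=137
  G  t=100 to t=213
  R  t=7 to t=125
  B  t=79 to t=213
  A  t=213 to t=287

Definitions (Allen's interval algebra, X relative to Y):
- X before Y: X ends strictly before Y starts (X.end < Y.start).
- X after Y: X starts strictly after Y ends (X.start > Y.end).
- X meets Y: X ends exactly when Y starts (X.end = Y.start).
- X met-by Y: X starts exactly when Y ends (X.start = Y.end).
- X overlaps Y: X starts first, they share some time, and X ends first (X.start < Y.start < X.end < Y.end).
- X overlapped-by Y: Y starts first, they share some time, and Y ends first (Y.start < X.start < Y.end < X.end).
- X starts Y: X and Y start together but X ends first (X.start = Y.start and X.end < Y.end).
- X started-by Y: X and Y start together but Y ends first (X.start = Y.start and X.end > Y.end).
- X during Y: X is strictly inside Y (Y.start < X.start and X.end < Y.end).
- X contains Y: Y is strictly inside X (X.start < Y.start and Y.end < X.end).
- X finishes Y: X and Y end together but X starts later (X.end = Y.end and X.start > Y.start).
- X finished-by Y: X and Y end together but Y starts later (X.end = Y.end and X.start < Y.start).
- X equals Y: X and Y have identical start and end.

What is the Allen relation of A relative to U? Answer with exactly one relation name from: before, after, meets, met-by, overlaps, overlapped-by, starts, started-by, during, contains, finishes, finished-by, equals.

after

A = [t=213, t=287]; U = [t=96, t=137].
Compare endpoints: A.start > U.start, A.start > U.end, A.end > U.start, A.end > U.end.
That pattern is 'after'.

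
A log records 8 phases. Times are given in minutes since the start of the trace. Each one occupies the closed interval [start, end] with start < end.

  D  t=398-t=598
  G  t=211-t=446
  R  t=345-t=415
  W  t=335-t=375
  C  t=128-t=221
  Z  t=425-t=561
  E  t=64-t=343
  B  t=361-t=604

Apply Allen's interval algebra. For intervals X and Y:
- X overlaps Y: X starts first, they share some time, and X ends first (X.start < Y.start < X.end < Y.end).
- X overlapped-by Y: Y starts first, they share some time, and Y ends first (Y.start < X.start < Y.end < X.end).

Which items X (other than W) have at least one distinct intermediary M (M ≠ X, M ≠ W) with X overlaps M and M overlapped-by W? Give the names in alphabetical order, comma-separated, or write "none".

Target W = [t=335, t=375].
Intermediaries M with M overlapped-by W: B, R.
Via B — items with X overlaps B: G, R.
Via R — items with X overlaps R: none.
Union: G, R.

G, R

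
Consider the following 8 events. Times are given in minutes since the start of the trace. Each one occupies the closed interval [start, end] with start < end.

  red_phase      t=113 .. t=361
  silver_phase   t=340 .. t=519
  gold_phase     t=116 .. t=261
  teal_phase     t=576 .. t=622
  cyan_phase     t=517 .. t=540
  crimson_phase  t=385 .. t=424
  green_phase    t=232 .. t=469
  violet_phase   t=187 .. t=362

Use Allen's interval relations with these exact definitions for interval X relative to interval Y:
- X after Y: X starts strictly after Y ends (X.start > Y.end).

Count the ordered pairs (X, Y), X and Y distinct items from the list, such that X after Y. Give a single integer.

16

Checking all 56 ordered pairs for relation 'after'; matching pairs in alphabetical order:
(crimson_phase, gold_phase): crimson_phase after gold_phase ✓
(crimson_phase, red_phase): crimson_phase after red_phase ✓
(crimson_phase, violet_phase): crimson_phase after violet_phase ✓
(cyan_phase, crimson_phase): cyan_phase after crimson_phase ✓
(cyan_phase, gold_phase): cyan_phase after gold_phase ✓
(cyan_phase, green_phase): cyan_phase after green_phase ✓
(cyan_phase, red_phase): cyan_phase after red_phase ✓
(cyan_phase, violet_phase): cyan_phase after violet_phase ✓
(silver_phase, gold_phase): silver_phase after gold_phase ✓
(teal_phase, crimson_phase): teal_phase after crimson_phase ✓
(teal_phase, cyan_phase): teal_phase after cyan_phase ✓
(teal_phase, gold_phase): teal_phase after gold_phase ✓
(teal_phase, green_phase): teal_phase after green_phase ✓
(teal_phase, red_phase): teal_phase after red_phase ✓
(teal_phase, silver_phase): teal_phase after silver_phase ✓
(teal_phase, violet_phase): teal_phase after violet_phase ✓
Count: 16.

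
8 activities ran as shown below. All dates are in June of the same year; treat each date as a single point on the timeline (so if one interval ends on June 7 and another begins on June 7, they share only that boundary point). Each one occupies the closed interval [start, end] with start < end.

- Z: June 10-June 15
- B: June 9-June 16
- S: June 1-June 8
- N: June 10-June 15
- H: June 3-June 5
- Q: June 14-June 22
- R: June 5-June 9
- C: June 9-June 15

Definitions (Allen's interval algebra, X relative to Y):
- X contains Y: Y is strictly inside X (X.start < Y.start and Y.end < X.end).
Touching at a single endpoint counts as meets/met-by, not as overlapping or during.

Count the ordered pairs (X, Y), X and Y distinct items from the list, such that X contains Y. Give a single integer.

3

Checking all 56 ordered pairs for relation 'contains'; matching pairs in alphabetical order:
(B, N): B contains N ✓
(B, Z): B contains Z ✓
(S, H): S contains H ✓
Count: 3.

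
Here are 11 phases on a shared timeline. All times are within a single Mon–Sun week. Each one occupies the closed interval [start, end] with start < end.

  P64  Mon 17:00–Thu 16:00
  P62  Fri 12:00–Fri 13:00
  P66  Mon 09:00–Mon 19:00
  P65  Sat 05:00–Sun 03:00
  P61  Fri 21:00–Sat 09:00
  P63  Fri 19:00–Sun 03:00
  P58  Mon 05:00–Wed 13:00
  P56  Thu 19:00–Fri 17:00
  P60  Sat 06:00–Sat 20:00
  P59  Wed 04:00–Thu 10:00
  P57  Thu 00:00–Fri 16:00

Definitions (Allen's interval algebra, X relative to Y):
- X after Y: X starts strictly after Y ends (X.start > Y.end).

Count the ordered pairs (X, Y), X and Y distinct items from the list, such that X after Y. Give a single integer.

Checking all 110 ordered pairs for relation 'after'; matching pairs in alphabetical order:
(P56, P58): P56 after P58 ✓
(P56, P59): P56 after P59 ✓
(P56, P64): P56 after P64 ✓
(P56, P66): P56 after P66 ✓
(P57, P58): P57 after P58 ✓
(P57, P66): P57 after P66 ✓
(P59, P66): P59 after P66 ✓
(P60, P56): P60 after P56 ✓
(P60, P57): P60 after P57 ✓
(P60, P58): P60 after P58 ✓
(P60, P59): P60 after P59 ✓
(P60, P62): P60 after P62 ✓
(P60, P64): P60 after P64 ✓
(P60, P66): P60 after P66 ✓
(P61, P56): P61 after P56 ✓
(P61, P57): P61 after P57 ✓
(P61, P58): P61 after P58 ✓
(P61, P59): P61 after P59 ✓
(P61, P62): P61 after P62 ✓
(P61, P64): P61 after P64 ✓
(P61, P66): P61 after P66 ✓
(P62, P58): P62 after P58 ✓
(P62, P59): P62 after P59 ✓
(P62, P64): P62 after P64 ✓
... plus 15 further pairs not listed.
Count: 39.

39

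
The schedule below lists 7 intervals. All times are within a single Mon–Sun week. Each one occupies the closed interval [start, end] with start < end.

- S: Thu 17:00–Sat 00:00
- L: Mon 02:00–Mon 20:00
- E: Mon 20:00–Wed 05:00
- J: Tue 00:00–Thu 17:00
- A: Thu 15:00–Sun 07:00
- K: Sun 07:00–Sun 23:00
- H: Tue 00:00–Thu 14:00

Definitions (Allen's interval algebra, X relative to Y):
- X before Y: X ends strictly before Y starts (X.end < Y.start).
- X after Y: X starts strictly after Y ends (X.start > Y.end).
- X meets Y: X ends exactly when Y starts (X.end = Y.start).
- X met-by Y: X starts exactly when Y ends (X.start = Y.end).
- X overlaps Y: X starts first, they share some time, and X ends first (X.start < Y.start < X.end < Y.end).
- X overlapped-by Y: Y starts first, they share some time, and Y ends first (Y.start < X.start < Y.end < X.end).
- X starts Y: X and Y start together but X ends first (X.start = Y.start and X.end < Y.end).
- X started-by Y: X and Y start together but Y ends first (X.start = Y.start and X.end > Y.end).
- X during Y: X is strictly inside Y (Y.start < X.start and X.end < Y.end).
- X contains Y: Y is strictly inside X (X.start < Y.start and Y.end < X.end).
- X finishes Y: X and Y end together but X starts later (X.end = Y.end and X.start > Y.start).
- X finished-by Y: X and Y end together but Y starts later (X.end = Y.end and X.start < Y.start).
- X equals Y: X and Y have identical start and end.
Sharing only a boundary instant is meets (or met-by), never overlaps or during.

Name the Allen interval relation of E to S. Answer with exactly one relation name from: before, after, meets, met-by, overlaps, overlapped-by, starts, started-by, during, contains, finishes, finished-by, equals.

before

E = [Mon 20:00, Wed 05:00]; S = [Thu 17:00, Sat 00:00].
Compare endpoints: E.start < S.start, E.start < S.end, E.end < S.start, E.end < S.end.
That pattern is 'before'.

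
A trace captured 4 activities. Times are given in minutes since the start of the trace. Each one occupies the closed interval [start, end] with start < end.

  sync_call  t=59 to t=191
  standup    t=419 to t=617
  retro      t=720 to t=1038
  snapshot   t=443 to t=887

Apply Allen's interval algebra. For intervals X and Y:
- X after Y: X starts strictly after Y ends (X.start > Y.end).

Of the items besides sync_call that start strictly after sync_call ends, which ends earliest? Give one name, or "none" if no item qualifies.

Target sync_call = [t=59, t=191].
retro [t=720, t=1038] → after → candidate.
snapshot [t=443, t=887] → after → candidate.
standup [t=419, t=617] → after → candidate.
Among candidates, earliest end is t=617 → standup.

standup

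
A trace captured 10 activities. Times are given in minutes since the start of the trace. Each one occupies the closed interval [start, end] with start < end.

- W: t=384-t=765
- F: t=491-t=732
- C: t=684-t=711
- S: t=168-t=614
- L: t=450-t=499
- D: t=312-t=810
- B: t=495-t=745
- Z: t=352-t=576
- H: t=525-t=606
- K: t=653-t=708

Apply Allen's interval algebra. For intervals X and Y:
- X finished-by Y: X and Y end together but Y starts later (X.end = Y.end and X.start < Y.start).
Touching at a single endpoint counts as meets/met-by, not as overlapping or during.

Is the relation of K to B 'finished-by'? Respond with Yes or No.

K = [t=653, t=708], B = [t=495, t=745].
Actual relation of K to B: during.
Asked whether 'finished-by' holds → No.

No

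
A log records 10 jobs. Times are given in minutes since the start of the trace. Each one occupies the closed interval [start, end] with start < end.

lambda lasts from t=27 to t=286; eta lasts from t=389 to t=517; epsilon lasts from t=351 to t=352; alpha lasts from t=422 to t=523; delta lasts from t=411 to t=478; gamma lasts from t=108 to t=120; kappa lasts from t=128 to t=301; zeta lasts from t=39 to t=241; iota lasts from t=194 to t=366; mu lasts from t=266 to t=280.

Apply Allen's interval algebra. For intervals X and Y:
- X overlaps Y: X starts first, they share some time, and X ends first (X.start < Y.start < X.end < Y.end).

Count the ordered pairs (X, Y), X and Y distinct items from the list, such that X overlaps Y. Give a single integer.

7

Checking all 90 ordered pairs for relation 'overlaps'; matching pairs in alphabetical order:
(delta, alpha): delta overlaps alpha ✓
(eta, alpha): eta overlaps alpha ✓
(kappa, iota): kappa overlaps iota ✓
(lambda, iota): lambda overlaps iota ✓
(lambda, kappa): lambda overlaps kappa ✓
(zeta, iota): zeta overlaps iota ✓
(zeta, kappa): zeta overlaps kappa ✓
Count: 7.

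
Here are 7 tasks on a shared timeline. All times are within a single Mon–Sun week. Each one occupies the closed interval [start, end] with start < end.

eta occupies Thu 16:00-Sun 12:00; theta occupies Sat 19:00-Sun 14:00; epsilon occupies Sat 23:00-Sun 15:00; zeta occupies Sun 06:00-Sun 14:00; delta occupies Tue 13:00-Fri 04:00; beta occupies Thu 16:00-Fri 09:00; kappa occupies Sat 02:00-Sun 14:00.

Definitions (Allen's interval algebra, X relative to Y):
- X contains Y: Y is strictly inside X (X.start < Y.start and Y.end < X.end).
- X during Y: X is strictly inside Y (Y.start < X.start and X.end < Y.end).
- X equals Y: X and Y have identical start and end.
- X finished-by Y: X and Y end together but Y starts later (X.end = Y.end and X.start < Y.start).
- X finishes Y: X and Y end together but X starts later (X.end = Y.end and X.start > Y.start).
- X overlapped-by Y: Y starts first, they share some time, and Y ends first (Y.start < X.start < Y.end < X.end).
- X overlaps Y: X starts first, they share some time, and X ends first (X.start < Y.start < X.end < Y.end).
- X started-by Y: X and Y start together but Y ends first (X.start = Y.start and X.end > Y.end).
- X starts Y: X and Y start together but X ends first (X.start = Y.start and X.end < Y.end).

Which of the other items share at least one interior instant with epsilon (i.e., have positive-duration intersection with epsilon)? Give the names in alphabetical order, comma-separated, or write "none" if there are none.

eta, kappa, theta, zeta

Target epsilon = [Sat 23:00, Sun 15:00].
beta [Thu 16:00, Fri 09:00] → before → no.
delta [Tue 13:00, Fri 04:00] → before → no.
eta [Thu 16:00, Sun 12:00] → overlaps → yes.
kappa [Sat 02:00, Sun 14:00] → overlaps → yes.
theta [Sat 19:00, Sun 14:00] → overlaps → yes.
zeta [Sun 06:00, Sun 14:00] → during → yes.
Result: eta, kappa, theta, zeta.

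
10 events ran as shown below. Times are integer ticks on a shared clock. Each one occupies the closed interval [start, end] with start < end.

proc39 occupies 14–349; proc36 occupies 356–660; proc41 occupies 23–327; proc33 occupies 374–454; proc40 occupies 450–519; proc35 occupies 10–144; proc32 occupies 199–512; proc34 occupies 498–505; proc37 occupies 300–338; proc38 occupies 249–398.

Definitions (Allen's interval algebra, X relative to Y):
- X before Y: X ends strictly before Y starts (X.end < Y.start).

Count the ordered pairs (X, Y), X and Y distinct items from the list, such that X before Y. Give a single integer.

22

Checking all 90 ordered pairs for relation 'before'; matching pairs in alphabetical order:
(proc33, proc34): proc33 before proc34 ✓
(proc35, proc32): proc35 before proc32 ✓
(proc35, proc33): proc35 before proc33 ✓
(proc35, proc34): proc35 before proc34 ✓
(proc35, proc36): proc35 before proc36 ✓
(proc35, proc37): proc35 before proc37 ✓
(proc35, proc38): proc35 before proc38 ✓
(proc35, proc40): proc35 before proc40 ✓
(proc37, proc33): proc37 before proc33 ✓
(proc37, proc34): proc37 before proc34 ✓
(proc37, proc36): proc37 before proc36 ✓
(proc37, proc40): proc37 before proc40 ✓
(proc38, proc34): proc38 before proc34 ✓
(proc38, proc40): proc38 before proc40 ✓
(proc39, proc33): proc39 before proc33 ✓
(proc39, proc34): proc39 before proc34 ✓
(proc39, proc36): proc39 before proc36 ✓
(proc39, proc40): proc39 before proc40 ✓
(proc41, proc33): proc41 before proc33 ✓
(proc41, proc34): proc41 before proc34 ✓
(proc41, proc36): proc41 before proc36 ✓
(proc41, proc40): proc41 before proc40 ✓
Count: 22.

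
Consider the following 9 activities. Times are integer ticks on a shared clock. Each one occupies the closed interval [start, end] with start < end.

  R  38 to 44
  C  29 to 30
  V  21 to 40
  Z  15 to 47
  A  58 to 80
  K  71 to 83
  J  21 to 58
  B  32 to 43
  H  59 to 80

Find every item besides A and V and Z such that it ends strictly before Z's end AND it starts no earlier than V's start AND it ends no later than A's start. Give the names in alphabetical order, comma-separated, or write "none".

Conditions: its end is strictly before Z's end (X.end < 47) AND its start is no earlier than V's start (X.start >= 21) AND its end is no later than A's start (X.end <= 58).
B: end 43 < 47? ✓; start 32 >= 21? ✓; end 43 <= 58? ✓ → yes.
C: end 30 < 47? ✓; start 29 >= 21? ✓; end 30 <= 58? ✓ → yes.
H: end 80 < 47? ✗; start 59 >= 21? ✓; end 80 <= 58? ✗ → no.
J: end 58 < 47? ✗; start 21 >= 21? ✓; end 58 <= 58? ✓ → no.
K: end 83 < 47? ✗; start 71 >= 21? ✓; end 83 <= 58? ✗ → no.
R: end 44 < 47? ✓; start 38 >= 21? ✓; end 44 <= 58? ✓ → yes.
Result: B, C, R.

B, C, R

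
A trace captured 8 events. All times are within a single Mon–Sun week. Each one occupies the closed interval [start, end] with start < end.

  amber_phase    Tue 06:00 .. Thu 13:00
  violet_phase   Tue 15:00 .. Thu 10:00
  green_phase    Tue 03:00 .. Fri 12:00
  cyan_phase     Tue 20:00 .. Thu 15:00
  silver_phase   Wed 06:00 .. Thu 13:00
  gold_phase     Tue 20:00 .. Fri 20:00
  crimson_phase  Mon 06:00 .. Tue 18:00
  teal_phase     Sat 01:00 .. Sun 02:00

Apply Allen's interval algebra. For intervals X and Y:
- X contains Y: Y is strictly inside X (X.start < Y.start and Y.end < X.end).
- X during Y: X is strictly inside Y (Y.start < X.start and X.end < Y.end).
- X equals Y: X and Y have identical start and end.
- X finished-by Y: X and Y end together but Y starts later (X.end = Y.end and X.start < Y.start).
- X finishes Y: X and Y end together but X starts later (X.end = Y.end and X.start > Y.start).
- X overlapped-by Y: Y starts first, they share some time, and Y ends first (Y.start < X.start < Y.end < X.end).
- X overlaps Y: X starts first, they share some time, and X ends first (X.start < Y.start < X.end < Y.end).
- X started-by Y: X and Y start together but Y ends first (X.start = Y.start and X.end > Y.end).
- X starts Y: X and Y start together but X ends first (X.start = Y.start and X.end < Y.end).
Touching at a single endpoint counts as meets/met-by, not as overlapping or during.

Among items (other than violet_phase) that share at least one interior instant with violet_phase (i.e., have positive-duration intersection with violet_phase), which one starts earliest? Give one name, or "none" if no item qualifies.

Target violet_phase = [Tue 15:00, Thu 10:00].
amber_phase [Tue 06:00, Thu 13:00] → contains → candidate.
crimson_phase [Mon 06:00, Tue 18:00] → overlaps → candidate.
cyan_phase [Tue 20:00, Thu 15:00] → overlapped-by → candidate.
gold_phase [Tue 20:00, Fri 20:00] → overlapped-by → candidate.
green_phase [Tue 03:00, Fri 12:00] → contains → candidate.
silver_phase [Wed 06:00, Thu 13:00] → overlapped-by → candidate.
teal_phase [Sat 01:00, Sun 02:00] → after → excluded.
Among candidates, earliest start is Mon 06:00 → crimson_phase.

crimson_phase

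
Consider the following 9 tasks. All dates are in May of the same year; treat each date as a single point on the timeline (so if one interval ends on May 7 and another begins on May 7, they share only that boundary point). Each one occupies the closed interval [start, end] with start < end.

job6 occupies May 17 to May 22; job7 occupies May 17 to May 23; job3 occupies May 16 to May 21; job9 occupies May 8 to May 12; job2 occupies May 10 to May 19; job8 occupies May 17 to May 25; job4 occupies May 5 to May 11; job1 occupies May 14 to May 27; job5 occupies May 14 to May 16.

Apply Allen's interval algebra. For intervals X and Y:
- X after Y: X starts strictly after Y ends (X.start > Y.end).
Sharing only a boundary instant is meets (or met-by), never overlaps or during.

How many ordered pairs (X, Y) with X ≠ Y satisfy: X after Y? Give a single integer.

Checking all 72 ordered pairs for relation 'after'; matching pairs in alphabetical order:
(job1, job4): job1 after job4 ✓
(job1, job9): job1 after job9 ✓
(job3, job4): job3 after job4 ✓
(job3, job9): job3 after job9 ✓
(job5, job4): job5 after job4 ✓
(job5, job9): job5 after job9 ✓
(job6, job4): job6 after job4 ✓
(job6, job5): job6 after job5 ✓
(job6, job9): job6 after job9 ✓
(job7, job4): job7 after job4 ✓
(job7, job5): job7 after job5 ✓
(job7, job9): job7 after job9 ✓
(job8, job4): job8 after job4 ✓
(job8, job5): job8 after job5 ✓
(job8, job9): job8 after job9 ✓
Count: 15.

15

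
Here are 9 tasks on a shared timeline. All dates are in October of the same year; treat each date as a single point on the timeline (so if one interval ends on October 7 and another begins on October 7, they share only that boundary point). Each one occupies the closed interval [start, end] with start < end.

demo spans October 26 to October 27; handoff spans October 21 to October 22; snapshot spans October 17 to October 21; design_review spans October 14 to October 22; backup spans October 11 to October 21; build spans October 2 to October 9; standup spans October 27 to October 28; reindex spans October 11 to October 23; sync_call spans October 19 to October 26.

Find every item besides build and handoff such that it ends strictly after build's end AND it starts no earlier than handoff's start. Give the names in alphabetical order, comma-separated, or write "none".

Conditions: its end is strictly after build's end (X.end > October 9) AND its start is no earlier than handoff's start (X.start >= October 21).
backup: end October 21 > October 9? ✓; start October 11 >= October 21? ✗ → no.
demo: end October 27 > October 9? ✓; start October 26 >= October 21? ✓ → yes.
design_review: end October 22 > October 9? ✓; start October 14 >= October 21? ✗ → no.
reindex: end October 23 > October 9? ✓; start October 11 >= October 21? ✗ → no.
snapshot: end October 21 > October 9? ✓; start October 17 >= October 21? ✗ → no.
standup: end October 28 > October 9? ✓; start October 27 >= October 21? ✓ → yes.
sync_call: end October 26 > October 9? ✓; start October 19 >= October 21? ✗ → no.
Result: demo, standup.

demo, standup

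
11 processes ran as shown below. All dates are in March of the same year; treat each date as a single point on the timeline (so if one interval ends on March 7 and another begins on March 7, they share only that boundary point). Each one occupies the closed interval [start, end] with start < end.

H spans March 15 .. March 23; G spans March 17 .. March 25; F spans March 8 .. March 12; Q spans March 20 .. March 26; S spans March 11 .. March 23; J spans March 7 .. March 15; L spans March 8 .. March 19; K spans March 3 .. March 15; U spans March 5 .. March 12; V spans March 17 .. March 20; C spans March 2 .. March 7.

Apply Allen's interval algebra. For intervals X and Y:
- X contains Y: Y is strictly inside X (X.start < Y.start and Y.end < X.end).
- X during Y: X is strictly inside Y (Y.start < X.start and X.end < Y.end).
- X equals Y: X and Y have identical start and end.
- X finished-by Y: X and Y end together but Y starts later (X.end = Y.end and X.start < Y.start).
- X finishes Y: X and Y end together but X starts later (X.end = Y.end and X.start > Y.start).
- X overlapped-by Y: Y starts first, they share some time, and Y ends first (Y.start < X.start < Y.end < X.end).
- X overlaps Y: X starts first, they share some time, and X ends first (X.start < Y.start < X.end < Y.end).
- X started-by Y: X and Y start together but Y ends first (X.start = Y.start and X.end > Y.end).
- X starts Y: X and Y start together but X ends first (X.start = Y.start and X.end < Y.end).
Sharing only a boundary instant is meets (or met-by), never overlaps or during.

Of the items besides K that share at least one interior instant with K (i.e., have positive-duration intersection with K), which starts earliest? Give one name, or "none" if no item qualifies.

Target K = [March 3, March 15].
C [March 2, March 7] → overlaps → candidate.
F [March 8, March 12] → during → candidate.
G [March 17, March 25] → after → excluded.
H [March 15, March 23] → met-by → excluded.
J [March 7, March 15] → finishes → candidate.
L [March 8, March 19] → overlapped-by → candidate.
Q [March 20, March 26] → after → excluded.
S [March 11, March 23] → overlapped-by → candidate.
U [March 5, March 12] → during → candidate.
V [March 17, March 20] → after → excluded.
Among candidates, earliest start is March 2 → C.

C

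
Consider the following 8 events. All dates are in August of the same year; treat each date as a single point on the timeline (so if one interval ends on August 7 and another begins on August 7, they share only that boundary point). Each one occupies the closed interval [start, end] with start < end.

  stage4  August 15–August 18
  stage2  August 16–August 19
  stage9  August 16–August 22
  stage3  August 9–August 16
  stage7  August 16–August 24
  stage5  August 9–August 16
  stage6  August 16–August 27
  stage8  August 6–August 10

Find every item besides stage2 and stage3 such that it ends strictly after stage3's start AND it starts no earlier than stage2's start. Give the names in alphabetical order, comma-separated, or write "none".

stage6, stage7, stage9

Conditions: its end is strictly after stage3's start (X.end > August 9) AND its start is no earlier than stage2's start (X.start >= August 16).
stage4: end August 18 > August 9? ✓; start August 15 >= August 16? ✗ → no.
stage5: end August 16 > August 9? ✓; start August 9 >= August 16? ✗ → no.
stage6: end August 27 > August 9? ✓; start August 16 >= August 16? ✓ → yes.
stage7: end August 24 > August 9? ✓; start August 16 >= August 16? ✓ → yes.
stage8: end August 10 > August 9? ✓; start August 6 >= August 16? ✗ → no.
stage9: end August 22 > August 9? ✓; start August 16 >= August 16? ✓ → yes.
Result: stage6, stage7, stage9.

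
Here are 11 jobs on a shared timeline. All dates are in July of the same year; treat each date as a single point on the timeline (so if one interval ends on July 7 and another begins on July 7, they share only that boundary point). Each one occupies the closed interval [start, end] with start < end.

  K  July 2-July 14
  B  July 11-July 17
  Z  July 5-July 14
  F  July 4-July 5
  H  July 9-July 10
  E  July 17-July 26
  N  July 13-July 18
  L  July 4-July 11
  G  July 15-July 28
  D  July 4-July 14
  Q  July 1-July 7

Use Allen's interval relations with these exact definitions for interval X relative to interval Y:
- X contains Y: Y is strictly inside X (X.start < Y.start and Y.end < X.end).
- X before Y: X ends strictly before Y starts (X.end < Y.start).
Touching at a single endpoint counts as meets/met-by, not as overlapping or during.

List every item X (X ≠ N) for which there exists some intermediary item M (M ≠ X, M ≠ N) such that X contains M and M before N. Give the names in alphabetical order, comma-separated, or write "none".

D, K, L, Q, Z

Target N = [July 13, July 18].
Intermediaries M with M before N: F, H, L, Q.
Via F — items with X contains F: K, Q.
Via H — items with X contains H: D, K, L, Z.
Via L — items with X contains L: K.
Via Q — items with X contains Q: none.
Union: D, K, L, Q, Z.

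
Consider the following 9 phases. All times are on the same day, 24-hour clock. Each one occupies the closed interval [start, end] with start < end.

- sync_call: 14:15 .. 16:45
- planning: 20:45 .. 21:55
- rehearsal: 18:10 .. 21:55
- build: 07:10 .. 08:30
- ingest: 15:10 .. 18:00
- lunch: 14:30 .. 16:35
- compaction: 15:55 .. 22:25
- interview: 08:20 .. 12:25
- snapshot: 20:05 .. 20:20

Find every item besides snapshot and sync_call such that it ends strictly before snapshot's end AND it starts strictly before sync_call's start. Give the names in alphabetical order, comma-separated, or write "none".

build, interview

Conditions: its end is strictly before snapshot's end (X.end < 20:20) AND its start is strictly before sync_call's start (X.start < 14:15).
build: end 08:30 < 20:20? ✓; start 07:10 < 14:15? ✓ → yes.
compaction: end 22:25 < 20:20? ✗; start 15:55 < 14:15? ✗ → no.
ingest: end 18:00 < 20:20? ✓; start 15:10 < 14:15? ✗ → no.
interview: end 12:25 < 20:20? ✓; start 08:20 < 14:15? ✓ → yes.
lunch: end 16:35 < 20:20? ✓; start 14:30 < 14:15? ✗ → no.
planning: end 21:55 < 20:20? ✗; start 20:45 < 14:15? ✗ → no.
rehearsal: end 21:55 < 20:20? ✗; start 18:10 < 14:15? ✗ → no.
Result: build, interview.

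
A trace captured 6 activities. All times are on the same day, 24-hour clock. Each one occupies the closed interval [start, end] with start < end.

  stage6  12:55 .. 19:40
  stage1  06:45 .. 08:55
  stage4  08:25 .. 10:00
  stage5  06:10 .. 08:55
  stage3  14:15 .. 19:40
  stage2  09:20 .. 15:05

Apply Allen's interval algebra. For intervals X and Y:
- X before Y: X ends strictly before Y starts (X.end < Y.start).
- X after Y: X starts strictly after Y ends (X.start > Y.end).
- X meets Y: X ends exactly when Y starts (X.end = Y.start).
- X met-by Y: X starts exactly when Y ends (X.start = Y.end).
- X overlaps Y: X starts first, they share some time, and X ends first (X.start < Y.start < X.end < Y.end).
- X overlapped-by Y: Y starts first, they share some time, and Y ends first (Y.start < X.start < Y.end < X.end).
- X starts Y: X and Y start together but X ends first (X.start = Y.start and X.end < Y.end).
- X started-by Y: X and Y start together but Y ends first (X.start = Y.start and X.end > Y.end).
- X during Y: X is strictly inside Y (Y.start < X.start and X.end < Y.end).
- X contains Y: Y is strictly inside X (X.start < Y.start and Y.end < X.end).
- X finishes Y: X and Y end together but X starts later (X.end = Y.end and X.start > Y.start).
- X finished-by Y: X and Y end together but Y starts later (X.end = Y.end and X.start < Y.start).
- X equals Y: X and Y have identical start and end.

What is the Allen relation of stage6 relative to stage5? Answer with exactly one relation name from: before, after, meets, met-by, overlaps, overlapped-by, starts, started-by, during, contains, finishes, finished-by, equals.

after

stage6 = [12:55, 19:40]; stage5 = [06:10, 08:55].
Compare endpoints: stage6.start > stage5.start, stage6.start > stage5.end, stage6.end > stage5.start, stage6.end > stage5.end.
That pattern is 'after'.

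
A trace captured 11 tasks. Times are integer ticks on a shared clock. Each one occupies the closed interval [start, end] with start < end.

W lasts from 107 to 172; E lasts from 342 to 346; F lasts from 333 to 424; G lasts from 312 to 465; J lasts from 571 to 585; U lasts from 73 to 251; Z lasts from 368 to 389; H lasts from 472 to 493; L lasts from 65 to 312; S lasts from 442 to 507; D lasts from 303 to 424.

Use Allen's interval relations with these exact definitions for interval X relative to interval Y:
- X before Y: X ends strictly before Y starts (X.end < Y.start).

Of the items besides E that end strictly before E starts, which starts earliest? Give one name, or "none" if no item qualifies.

Target E = [342, 346].
D [303, 424] → contains → excluded.
F [333, 424] → contains → excluded.
G [312, 465] → contains → excluded.
H [472, 493] → after → excluded.
J [571, 585] → after → excluded.
L [65, 312] → before → candidate.
S [442, 507] → after → excluded.
U [73, 251] → before → candidate.
W [107, 172] → before → candidate.
Z [368, 389] → after → excluded.
Among candidates, earliest start is 65 → L.

L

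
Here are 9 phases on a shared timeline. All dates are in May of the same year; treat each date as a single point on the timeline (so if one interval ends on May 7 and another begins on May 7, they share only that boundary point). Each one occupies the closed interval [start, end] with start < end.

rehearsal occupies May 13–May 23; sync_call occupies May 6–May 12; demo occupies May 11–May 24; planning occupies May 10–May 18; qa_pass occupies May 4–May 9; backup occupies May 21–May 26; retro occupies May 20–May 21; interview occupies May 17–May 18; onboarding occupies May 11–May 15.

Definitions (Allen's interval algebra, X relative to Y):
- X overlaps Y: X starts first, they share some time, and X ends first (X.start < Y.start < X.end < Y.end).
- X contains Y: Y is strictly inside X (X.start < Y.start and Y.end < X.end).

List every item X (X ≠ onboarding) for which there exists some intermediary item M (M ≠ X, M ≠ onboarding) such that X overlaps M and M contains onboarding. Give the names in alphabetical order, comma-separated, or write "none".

Target onboarding = [May 11, May 15].
Intermediaries M with M contains onboarding: planning.
Via planning — items with X overlaps planning: sync_call.
Union: sync_call.

sync_call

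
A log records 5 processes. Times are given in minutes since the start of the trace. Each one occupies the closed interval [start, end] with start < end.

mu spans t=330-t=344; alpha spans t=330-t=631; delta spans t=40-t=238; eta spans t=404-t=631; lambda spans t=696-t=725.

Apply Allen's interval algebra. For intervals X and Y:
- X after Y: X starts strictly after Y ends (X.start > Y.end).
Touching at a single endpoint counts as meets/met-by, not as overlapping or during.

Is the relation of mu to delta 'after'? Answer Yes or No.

Yes

mu = [t=330, t=344], delta = [t=40, t=238].
Actual relation of mu to delta: after.
Asked whether 'after' holds → Yes.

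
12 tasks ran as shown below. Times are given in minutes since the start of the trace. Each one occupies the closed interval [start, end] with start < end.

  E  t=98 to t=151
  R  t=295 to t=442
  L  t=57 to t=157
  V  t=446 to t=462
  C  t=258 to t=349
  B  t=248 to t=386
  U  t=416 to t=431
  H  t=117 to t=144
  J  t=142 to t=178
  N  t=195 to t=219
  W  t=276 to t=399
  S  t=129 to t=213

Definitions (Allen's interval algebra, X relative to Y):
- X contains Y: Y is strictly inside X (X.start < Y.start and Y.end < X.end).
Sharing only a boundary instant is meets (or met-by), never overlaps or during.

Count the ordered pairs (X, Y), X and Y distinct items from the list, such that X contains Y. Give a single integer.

6

Checking all 132 ordered pairs for relation 'contains'; matching pairs in alphabetical order:
(B, C): B contains C ✓
(E, H): E contains H ✓
(L, E): L contains E ✓
(L, H): L contains H ✓
(R, U): R contains U ✓
(S, J): S contains J ✓
Count: 6.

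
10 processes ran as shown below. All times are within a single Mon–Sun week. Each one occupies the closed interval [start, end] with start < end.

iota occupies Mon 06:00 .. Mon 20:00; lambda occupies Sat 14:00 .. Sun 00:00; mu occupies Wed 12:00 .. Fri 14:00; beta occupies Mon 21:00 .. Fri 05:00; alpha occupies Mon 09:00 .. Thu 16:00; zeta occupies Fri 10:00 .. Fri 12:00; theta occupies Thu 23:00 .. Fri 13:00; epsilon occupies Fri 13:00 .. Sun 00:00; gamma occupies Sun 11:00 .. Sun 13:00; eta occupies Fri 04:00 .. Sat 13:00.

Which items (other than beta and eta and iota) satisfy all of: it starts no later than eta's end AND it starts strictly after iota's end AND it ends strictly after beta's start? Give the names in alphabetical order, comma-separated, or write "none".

epsilon, mu, theta, zeta

Conditions: its start is no later than eta's end (X.start <= Sat 13:00) AND its start is strictly after iota's end (X.start > Mon 20:00) AND its end is strictly after beta's start (X.end > Mon 21:00).
alpha: start Mon 09:00 <= Sat 13:00? ✓; start Mon 09:00 > Mon 20:00? ✗; end Thu 16:00 > Mon 21:00? ✓ → no.
epsilon: start Fri 13:00 <= Sat 13:00? ✓; start Fri 13:00 > Mon 20:00? ✓; end Sun 00:00 > Mon 21:00? ✓ → yes.
gamma: start Sun 11:00 <= Sat 13:00? ✗; start Sun 11:00 > Mon 20:00? ✓; end Sun 13:00 > Mon 21:00? ✓ → no.
lambda: start Sat 14:00 <= Sat 13:00? ✗; start Sat 14:00 > Mon 20:00? ✓; end Sun 00:00 > Mon 21:00? ✓ → no.
mu: start Wed 12:00 <= Sat 13:00? ✓; start Wed 12:00 > Mon 20:00? ✓; end Fri 14:00 > Mon 21:00? ✓ → yes.
theta: start Thu 23:00 <= Sat 13:00? ✓; start Thu 23:00 > Mon 20:00? ✓; end Fri 13:00 > Mon 21:00? ✓ → yes.
zeta: start Fri 10:00 <= Sat 13:00? ✓; start Fri 10:00 > Mon 20:00? ✓; end Fri 12:00 > Mon 21:00? ✓ → yes.
Result: epsilon, mu, theta, zeta.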